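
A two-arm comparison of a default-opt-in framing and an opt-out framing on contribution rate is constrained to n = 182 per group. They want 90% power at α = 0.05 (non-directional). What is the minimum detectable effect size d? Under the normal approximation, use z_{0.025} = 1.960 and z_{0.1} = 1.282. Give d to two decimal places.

For two independent groups of n = 182 each: d_min = (z_{α/2} + z_β)·√(2/n).
z-sum = 1.960 + 1.282 = 3.242.
d_min = 3.242 × √(2/182) = 3.242 × 0.1048 = 0.340.

d_min ≈ 0.34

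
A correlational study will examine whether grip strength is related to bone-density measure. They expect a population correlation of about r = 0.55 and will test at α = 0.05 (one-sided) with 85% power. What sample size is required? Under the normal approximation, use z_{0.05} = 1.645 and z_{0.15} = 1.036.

n = 22

Fisher's z: C = ½·ln((1+r)/(1−r)) = ½·ln(3.4444) = 0.6184.
n = ((z_{α} + z_β)/C)² + 3.
(1.645 + 1.036) / 0.6184 = 2.681 / 0.6184 = 4.335.
n = 4.335² + 3 = 18.80 + 3 = 21.8.
Round up.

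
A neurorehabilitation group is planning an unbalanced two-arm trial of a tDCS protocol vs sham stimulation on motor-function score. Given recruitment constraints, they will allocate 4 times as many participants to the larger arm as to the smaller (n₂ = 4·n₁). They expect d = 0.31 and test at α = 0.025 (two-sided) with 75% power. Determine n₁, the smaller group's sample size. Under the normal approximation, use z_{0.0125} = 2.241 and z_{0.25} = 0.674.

n₁ = 111

With allocation ratio k = n₂/n₁ = 4, Var(x̄₁−x̄₂) = σ²(1/n₁ + 1/(k·n₁)) = σ²·(k+1)/(k·n₁).
So n₁ = (1 + 1/k)·((z_{α/2} + z_β)/d)² = 1.250 × (2.915/0.31)².
n₁ = 1.250 × 88.42 = 110.5.
Round up: n₁ = 111, giving n₂ = 4 × 111 = 444.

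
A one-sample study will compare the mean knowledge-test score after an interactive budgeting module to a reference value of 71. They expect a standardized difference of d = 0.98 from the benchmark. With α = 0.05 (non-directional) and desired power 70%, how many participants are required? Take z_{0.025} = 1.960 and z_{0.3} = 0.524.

n = 7

For a one-sample test: n = ((z_{α/2} + z_β) / d)².
z_{α/2} + z_β = 1.960 + 0.524 = 2.484.
n = (2.484 / 0.98)² = 2.535² = 6.42.
Round up.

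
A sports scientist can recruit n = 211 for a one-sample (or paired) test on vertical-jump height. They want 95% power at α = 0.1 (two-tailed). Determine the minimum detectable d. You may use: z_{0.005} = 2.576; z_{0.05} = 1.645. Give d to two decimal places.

d_min ≈ 0.23

For a single sample (or paired design) of n = 211: d_min = (z_{α/2} + z_β)/√n.
z-sum = 1.645 + 1.645 = 3.290.
d_min = 3.290 / √211 = 3.290 / 14.526 = 0.226.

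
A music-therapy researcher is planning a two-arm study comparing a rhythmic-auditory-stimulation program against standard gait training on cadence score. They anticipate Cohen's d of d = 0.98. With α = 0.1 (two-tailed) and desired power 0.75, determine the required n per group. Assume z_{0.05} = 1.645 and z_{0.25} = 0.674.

For two independent groups with equal n: n = 2·((z_{α/2} + z_β) / d)².
z_{α/2} + z_β = 1.645 + 0.674 = 2.319.
n = 2 × (2.319 / 0.98)² = 2 × 2.366² = 2 × 5.60 = 11.2.
Round up to the next whole participant.

n = 12 per group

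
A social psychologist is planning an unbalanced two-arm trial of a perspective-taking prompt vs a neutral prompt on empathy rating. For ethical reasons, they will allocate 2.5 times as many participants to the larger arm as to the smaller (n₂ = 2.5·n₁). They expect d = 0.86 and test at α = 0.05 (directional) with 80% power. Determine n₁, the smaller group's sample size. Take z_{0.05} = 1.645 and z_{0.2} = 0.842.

n₁ = 12

With allocation ratio k = n₂/n₁ = 2.5, Var(x̄₁−x̄₂) = σ²(1/n₁ + 1/(k·n₁)) = σ²·(k+1)/(k·n₁).
So n₁ = (1 + 1/k)·((z_{α} + z_β)/d)² = 1.400 × (2.487/0.86)².
n₁ = 1.400 × 8.36 = 11.7.
Round up: n₁ = 12, giving n₂ = 2.5 × 12 = 30.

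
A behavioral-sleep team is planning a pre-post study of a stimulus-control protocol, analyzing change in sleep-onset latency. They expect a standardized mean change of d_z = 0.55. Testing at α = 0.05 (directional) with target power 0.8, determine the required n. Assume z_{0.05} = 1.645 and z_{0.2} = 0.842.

n = 21 pairs

For a paired (one-sample on differences) test: n = ((z_{α} + z_β) / d)².
z_{α} + z_β = 1.645 + 0.842 = 2.487.
n = (2.487 / 0.55)² = 4.522² = 20.45.
Round up.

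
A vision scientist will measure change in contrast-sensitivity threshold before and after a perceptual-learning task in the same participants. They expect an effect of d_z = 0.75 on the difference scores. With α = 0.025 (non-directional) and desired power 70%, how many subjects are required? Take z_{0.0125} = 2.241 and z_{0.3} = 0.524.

n = 14 pairs

For a paired (one-sample on differences) test: n = ((z_{α/2} + z_β) / d)².
z_{α/2} + z_β = 2.241 + 0.524 = 2.765.
n = (2.765 / 0.75)² = 3.687² = 13.59.
Round up.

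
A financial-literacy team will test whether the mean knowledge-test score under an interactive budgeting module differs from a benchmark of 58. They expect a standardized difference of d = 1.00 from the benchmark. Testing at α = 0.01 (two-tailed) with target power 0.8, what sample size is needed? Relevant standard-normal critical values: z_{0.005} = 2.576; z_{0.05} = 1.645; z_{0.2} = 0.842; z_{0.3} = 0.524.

n = 12

For a one-sample test: n = ((z_{α/2} + z_β) / d)².
z_{α/2} + z_β = 2.576 + 0.842 = 3.418.
n = (3.418 / 1.00)² = 3.418² = 11.68.
Round up.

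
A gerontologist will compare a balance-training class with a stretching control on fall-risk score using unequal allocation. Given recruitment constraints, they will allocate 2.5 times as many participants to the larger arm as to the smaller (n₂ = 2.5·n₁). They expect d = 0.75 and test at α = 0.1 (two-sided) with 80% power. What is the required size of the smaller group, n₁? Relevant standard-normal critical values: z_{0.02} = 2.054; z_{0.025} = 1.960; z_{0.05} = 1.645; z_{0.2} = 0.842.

With allocation ratio k = n₂/n₁ = 2.5, Var(x̄₁−x̄₂) = σ²(1/n₁ + 1/(k·n₁)) = σ²·(k+1)/(k·n₁).
So n₁ = (1 + 1/k)·((z_{α/2} + z_β)/d)² = 1.400 × (2.487/0.75)².
n₁ = 1.400 × 11.00 = 15.4.
Round up: n₁ = 16, giving n₂ = 2.5 × 16 = 40.

n₁ = 16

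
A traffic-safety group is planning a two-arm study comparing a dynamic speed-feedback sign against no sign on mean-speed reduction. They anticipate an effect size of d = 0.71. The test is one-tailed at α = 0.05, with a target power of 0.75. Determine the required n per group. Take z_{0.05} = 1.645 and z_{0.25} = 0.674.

For two independent groups with equal n: n = 2·((z_{α} + z_β) / d)².
z_{α} + z_β = 1.645 + 0.674 = 2.319.
n = 2 × (2.319 / 0.71)² = 2 × 3.266² = 2 × 10.67 = 21.3.
Round up to the next whole participant.

n = 22 per group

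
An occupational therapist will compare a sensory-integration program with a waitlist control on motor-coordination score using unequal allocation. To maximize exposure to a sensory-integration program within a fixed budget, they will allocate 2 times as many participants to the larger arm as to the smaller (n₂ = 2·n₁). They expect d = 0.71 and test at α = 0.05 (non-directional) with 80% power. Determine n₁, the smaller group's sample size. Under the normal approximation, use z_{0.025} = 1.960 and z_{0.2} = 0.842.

With allocation ratio k = n₂/n₁ = 2, Var(x̄₁−x̄₂) = σ²(1/n₁ + 1/(k·n₁)) = σ²·(k+1)/(k·n₁).
So n₁ = (1 + 1/k)·((z_{α/2} + z_β)/d)² = 1.500 × (2.802/0.71)².
n₁ = 1.500 × 15.57 = 23.4.
Round up: n₁ = 24, giving n₂ = 2 × 24 = 48.

n₁ = 24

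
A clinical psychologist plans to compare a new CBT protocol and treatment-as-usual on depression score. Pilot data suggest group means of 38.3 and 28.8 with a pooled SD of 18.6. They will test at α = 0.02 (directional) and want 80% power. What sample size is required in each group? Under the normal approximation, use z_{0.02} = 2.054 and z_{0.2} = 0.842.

Cohen's d = |M₁ − M₂| / SD_pooled = |38.3 − 28.8| / 18.6 = 9.5 / 18.6 = 0.511.
For two independent groups with equal n: n = 2·((z_{α} + z_β) / d)².
z_{α} + z_β = 2.054 + 0.842 = 2.896.
n = 2 × (2.896 / 0.511)² = 2 × 5.667² = 2 × 32.12 = 64.2.
Round up to the next whole participant.

n = 65 per group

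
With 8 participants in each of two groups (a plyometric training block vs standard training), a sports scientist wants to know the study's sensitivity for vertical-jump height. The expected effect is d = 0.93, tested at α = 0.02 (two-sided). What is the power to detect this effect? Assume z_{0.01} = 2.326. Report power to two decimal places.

power ≈ 0.32

For two equal groups, power = Φ(d·√(n/2) − z_{α/2}).
d·√(n/2) = 0.93 × √(8/2) = 0.93 × 2.000 = 1.860.
z_β = 1.860 − 2.326 = -0.466.
Power = Φ(-0.466) = 0.321.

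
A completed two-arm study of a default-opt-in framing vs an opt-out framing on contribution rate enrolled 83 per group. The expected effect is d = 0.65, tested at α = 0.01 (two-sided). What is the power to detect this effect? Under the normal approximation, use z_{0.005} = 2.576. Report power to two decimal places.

For two equal groups, power = Φ(d·√(n/2) − z_{α/2}).
d·√(n/2) = 0.65 × √(83/2) = 0.65 × 6.442 = 4.187.
z_β = 4.187 − 2.576 = 1.611.
Power = Φ(1.611) = 0.946.

power ≈ 0.95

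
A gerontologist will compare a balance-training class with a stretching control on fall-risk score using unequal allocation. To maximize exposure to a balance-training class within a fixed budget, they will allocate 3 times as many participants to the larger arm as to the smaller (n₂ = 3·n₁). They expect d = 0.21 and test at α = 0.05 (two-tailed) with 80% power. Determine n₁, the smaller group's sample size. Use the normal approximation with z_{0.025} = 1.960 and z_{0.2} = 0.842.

n₁ = 238

With allocation ratio k = n₂/n₁ = 3, Var(x̄₁−x̄₂) = σ²(1/n₁ + 1/(k·n₁)) = σ²·(k+1)/(k·n₁).
So n₁ = (1 + 1/k)·((z_{α/2} + z_β)/d)² = 1.333 × (2.802/0.21)².
n₁ = 1.333 × 178.03 = 237.4.
Round up: n₁ = 238, giving n₂ = 3 × 238 = 714.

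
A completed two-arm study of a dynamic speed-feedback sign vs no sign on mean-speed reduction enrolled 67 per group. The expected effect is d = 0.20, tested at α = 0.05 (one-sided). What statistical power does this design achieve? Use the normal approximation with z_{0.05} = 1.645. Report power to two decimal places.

For two equal groups, power = Φ(d·√(n/2) − z_{α}).
d·√(n/2) = 0.20 × √(67/2) = 0.20 × 5.788 = 1.158.
z_β = 1.158 − 1.645 = -0.487.
Power = Φ(-0.487) = 0.313.

power ≈ 0.31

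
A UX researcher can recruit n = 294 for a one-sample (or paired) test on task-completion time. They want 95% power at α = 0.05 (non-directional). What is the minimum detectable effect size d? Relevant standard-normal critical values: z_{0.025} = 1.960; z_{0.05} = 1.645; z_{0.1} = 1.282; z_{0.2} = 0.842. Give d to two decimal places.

For a single sample (or paired design) of n = 294: d_min = (z_{α/2} + z_β)/√n.
z-sum = 1.960 + 1.645 = 3.605.
d_min = 3.605 / √294 = 3.605 / 17.146 = 0.210.

d_min ≈ 0.21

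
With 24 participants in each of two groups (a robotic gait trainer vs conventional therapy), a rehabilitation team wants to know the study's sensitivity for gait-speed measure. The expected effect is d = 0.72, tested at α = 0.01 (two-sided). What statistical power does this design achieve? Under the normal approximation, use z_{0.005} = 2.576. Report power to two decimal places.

power ≈ 0.47

For two equal groups, power = Φ(d·√(n/2) − z_{α/2}).
d·√(n/2) = 0.72 × √(24/2) = 0.72 × 3.464 = 2.494.
z_β = 2.494 − 2.576 = -0.082.
Power = Φ(-0.082) = 0.467.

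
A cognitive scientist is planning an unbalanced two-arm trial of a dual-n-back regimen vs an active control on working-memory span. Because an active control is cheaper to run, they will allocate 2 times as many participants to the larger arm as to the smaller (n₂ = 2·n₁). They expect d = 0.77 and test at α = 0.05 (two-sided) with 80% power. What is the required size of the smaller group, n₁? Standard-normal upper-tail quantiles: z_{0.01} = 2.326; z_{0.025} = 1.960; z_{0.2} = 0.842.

With allocation ratio k = n₂/n₁ = 2, Var(x̄₁−x̄₂) = σ²(1/n₁ + 1/(k·n₁)) = σ²·(k+1)/(k·n₁).
So n₁ = (1 + 1/k)·((z_{α/2} + z_β)/d)² = 1.500 × (2.802/0.77)².
n₁ = 1.500 × 13.24 = 19.9.
Round up: n₁ = 20, giving n₂ = 2 × 20 = 40.

n₁ = 20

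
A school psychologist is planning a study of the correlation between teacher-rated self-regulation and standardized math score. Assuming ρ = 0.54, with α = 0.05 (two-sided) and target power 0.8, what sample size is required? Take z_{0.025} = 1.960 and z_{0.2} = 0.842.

Fisher's z: C = ½·ln((1+r)/(1−r)) = ½·ln(3.3478) = 0.6042.
n = ((z_{α/2} + z_β)/C)² + 3.
(1.960 + 0.842) / 0.6042 = 2.802 / 0.6042 = 4.638.
n = 4.638² + 3 = 21.51 + 3 = 24.5.
Round up.

n = 25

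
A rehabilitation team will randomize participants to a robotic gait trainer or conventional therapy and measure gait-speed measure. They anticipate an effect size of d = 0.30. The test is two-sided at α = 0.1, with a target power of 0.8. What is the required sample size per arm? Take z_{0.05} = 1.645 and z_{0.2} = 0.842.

For two independent groups with equal n: n = 2·((z_{α/2} + z_β) / d)².
z_{α/2} + z_β = 1.645 + 0.842 = 2.487.
n = 2 × (2.487 / 0.30)² = 2 × 8.290² = 2 × 68.72 = 137.4.
Round up to the next whole participant.

n = 138 per group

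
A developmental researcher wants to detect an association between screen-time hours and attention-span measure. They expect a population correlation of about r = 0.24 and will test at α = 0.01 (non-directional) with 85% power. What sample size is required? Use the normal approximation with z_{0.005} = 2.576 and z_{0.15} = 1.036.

Fisher's z: C = ½·ln((1+r)/(1−r)) = ½·ln(1.6316) = 0.2448.
n = ((z_{α/2} + z_β)/C)² + 3.
(2.576 + 1.036) / 0.2448 = 3.612 / 0.2448 = 14.755.
n = 14.755² + 3 = 217.71 + 3 = 220.7.
Round up.

n = 221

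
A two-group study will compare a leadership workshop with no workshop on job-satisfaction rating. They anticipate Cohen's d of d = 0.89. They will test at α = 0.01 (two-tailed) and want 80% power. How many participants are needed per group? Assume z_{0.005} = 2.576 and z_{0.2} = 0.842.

n = 30 per group

For two independent groups with equal n: n = 2·((z_{α/2} + z_β) / d)².
z_{α/2} + z_β = 2.576 + 0.842 = 3.418.
n = 2 × (3.418 / 0.89)² = 2 × 3.840² = 2 × 14.75 = 29.5.
Round up to the next whole participant.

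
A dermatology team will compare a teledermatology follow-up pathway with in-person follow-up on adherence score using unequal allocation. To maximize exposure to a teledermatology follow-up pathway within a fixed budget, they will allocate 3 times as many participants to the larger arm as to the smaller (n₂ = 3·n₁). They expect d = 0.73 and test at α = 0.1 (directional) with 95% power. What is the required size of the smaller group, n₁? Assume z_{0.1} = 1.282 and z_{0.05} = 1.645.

n₁ = 22

With allocation ratio k = n₂/n₁ = 3, Var(x̄₁−x̄₂) = σ²(1/n₁ + 1/(k·n₁)) = σ²·(k+1)/(k·n₁).
So n₁ = (1 + 1/k)·((z_{α} + z_β)/d)² = 1.333 × (2.927/0.73)².
n₁ = 1.333 × 16.08 = 21.4.
Round up: n₁ = 22, giving n₂ = 3 × 22 = 66.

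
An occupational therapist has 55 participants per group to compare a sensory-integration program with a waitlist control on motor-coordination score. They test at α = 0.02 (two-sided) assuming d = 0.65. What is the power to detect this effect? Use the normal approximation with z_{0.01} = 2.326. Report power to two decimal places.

For two equal groups, power = Φ(d·√(n/2) − z_{α/2}).
d·√(n/2) = 0.65 × √(55/2) = 0.65 × 5.244 = 3.409.
z_β = 3.409 − 2.326 = 1.083.
Power = Φ(1.083) = 0.861.

power ≈ 0.86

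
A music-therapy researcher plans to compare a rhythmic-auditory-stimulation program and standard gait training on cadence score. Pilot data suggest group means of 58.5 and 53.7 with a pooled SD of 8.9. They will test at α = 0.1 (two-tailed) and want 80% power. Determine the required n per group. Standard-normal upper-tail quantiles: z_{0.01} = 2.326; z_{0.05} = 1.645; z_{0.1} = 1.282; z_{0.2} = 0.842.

Cohen's d = |M₁ − M₂| / SD_pooled = |58.5 − 53.7| / 8.9 = 4.8 / 8.9 = 0.539.
For two independent groups with equal n: n = 2·((z_{α/2} + z_β) / d)².
z_{α/2} + z_β = 1.645 + 0.842 = 2.487.
n = 2 × (2.487 / 0.539)² = 2 × 4.614² = 2 × 21.29 = 42.6.
Round up to the next whole participant.

n = 43 per group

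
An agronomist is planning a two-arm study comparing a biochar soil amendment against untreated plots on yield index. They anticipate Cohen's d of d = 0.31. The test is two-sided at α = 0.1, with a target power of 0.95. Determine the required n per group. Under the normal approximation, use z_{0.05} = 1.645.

For two independent groups with equal n: n = 2·((z_{α/2} + z_β) / d)².
z_{α/2} + z_β = 1.645 + 1.645 = 3.290.
n = 2 × (3.290 / 0.31)² = 2 × 10.613² = 2 × 112.63 = 225.3.
Round up to the next whole participant.

n = 226 per group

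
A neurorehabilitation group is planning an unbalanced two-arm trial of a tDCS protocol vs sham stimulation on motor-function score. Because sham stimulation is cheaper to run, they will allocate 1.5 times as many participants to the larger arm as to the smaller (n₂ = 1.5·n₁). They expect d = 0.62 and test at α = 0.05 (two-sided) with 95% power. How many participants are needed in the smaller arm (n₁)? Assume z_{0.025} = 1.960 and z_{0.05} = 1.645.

n₁ = 57

With allocation ratio k = n₂/n₁ = 1.5, Var(x̄₁−x̄₂) = σ²(1/n₁ + 1/(k·n₁)) = σ²·(k+1)/(k·n₁).
So n₁ = (1 + 1/k)·((z_{α/2} + z_β)/d)² = 1.667 × (3.605/0.62)².
n₁ = 1.667 × 33.81 = 56.3.
Round up: n₁ = 57, giving n₂ = ⌈1.5 × 57⌉ = ⌈85.5⌉ = 86.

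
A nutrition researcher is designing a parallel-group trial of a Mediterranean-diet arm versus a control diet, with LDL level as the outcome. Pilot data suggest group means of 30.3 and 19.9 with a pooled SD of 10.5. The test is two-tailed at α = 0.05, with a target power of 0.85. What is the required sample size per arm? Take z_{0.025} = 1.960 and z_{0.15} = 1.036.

Cohen's d = |M₁ − M₂| / SD_pooled = |30.3 − 19.9| / 10.5 = 10.4 / 10.5 = 0.990.
For two independent groups with equal n: n = 2·((z_{α/2} + z_β) / d)².
z_{α/2} + z_β = 1.960 + 1.036 = 2.996.
n = 2 × (2.996 / 0.990)² = 2 × 3.026² = 2 × 9.16 = 18.3.
Round up to the next whole participant.

n = 19 per group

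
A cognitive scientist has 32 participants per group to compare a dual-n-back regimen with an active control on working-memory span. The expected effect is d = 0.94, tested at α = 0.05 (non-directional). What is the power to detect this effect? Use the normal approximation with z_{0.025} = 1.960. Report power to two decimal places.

For two equal groups, power = Φ(d·√(n/2) − z_{α/2}).
d·√(n/2) = 0.94 × √(32/2) = 0.94 × 4.000 = 3.760.
z_β = 3.760 − 1.960 = 1.800.
Power = Φ(1.800) = 0.964.

power ≈ 0.96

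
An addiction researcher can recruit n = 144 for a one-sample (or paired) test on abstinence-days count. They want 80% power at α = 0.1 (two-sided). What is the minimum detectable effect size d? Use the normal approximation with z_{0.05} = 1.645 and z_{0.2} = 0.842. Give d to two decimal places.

d_min ≈ 0.21

For a single sample (or paired design) of n = 144: d_min = (z_{α/2} + z_β)/√n.
z-sum = 1.645 + 0.842 = 2.487.
d_min = 2.487 / √144 = 2.487 / 12.000 = 0.207.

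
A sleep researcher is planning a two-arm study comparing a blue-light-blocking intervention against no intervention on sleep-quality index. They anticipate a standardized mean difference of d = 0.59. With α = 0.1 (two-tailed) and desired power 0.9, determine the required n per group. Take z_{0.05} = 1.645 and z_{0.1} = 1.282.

n = 50 per group

For two independent groups with equal n: n = 2·((z_{α/2} + z_β) / d)².
z_{α/2} + z_β = 1.645 + 1.282 = 2.927.
n = 2 × (2.927 / 0.59)² = 2 × 4.961² = 2 × 24.61 = 49.2.
Round up to the next whole participant.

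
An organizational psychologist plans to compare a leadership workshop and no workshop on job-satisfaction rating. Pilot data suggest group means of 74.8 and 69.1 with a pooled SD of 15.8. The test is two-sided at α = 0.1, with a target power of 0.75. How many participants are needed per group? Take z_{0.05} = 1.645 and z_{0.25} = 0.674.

Cohen's d = |M₁ − M₂| / SD_pooled = |74.8 − 69.1| / 15.8 = 5.7 / 15.8 = 0.361.
For two independent groups with equal n: n = 2·((z_{α/2} + z_β) / d)².
z_{α/2} + z_β = 1.645 + 0.674 = 2.319.
n = 2 × (2.319 / 0.361)² = 2 × 6.424² = 2 × 41.27 = 82.5.
Round up to the next whole participant.

n = 83 per group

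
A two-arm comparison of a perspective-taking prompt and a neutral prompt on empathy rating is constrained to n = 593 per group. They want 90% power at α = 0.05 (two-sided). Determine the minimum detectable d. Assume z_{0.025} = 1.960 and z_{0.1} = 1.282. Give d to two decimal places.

d_min ≈ 0.19

For two independent groups of n = 593 each: d_min = (z_{α/2} + z_β)·√(2/n).
z-sum = 1.960 + 1.282 = 3.242.
d_min = 3.242 × √(2/593) = 3.242 × 0.0581 = 0.188.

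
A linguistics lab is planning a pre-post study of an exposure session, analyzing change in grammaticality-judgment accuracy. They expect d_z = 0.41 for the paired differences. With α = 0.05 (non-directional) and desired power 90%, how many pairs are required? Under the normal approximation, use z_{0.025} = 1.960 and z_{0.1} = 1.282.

n = 63 pairs

For a paired (one-sample on differences) test: n = ((z_{α/2} + z_β) / d)².
z_{α/2} + z_β = 1.960 + 1.282 = 3.242.
n = (3.242 / 0.41)² = 7.907² = 62.53.
Round up.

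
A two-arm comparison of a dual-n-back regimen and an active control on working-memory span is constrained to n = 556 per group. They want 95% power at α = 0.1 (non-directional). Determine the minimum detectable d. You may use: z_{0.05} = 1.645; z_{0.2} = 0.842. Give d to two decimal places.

d_min ≈ 0.20

For two independent groups of n = 556 each: d_min = (z_{α/2} + z_β)·√(2/n).
z-sum = 1.645 + 1.645 = 3.290.
d_min = 3.290 × √(2/556) = 3.290 × 0.0600 = 0.197.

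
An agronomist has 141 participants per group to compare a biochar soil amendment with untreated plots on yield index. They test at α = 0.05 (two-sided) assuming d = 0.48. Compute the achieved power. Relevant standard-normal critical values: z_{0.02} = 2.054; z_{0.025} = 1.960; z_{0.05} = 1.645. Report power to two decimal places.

For two equal groups, power = Φ(d·√(n/2) − z_{α/2}).
d·√(n/2) = 0.48 × √(141/2) = 0.48 × 8.396 = 4.030.
z_β = 4.030 − 1.960 = 2.070.
Power = Φ(2.070) = 0.981.

power ≈ 0.98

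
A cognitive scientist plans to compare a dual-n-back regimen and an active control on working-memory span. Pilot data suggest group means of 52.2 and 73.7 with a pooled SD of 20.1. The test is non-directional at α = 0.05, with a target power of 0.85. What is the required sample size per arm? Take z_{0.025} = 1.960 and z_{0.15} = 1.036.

Cohen's d = |M₁ − M₂| / SD_pooled = |52.2 − 73.7| / 20.1 = 21.5 / 20.1 = 1.070.
For two independent groups with equal n: n = 2·((z_{α/2} + z_β) / d)².
z_{α/2} + z_β = 1.960 + 1.036 = 2.996.
n = 2 × (2.996 / 1.070)² = 2 × 2.800² = 2 × 7.84 = 15.7.
Round up to the next whole participant.

n = 16 per group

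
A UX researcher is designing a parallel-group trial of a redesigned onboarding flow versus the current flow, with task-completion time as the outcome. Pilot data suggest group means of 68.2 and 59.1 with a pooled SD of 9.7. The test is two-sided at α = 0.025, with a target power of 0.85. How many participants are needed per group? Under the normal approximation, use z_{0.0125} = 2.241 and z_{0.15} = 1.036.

n = 25 per group

Cohen's d = |M₁ − M₂| / SD_pooled = |68.2 − 59.1| / 9.7 = 9.1 / 9.7 = 0.938.
For two independent groups with equal n: n = 2·((z_{α/2} + z_β) / d)².
z_{α/2} + z_β = 2.241 + 1.036 = 3.277.
n = 2 × (3.277 / 0.938)² = 2 × 3.494² = 2 × 12.21 = 24.4.
Round up to the next whole participant.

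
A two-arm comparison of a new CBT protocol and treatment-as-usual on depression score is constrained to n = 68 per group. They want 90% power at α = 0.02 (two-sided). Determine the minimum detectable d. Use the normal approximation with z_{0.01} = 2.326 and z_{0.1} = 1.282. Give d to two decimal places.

d_min ≈ 0.62

For two independent groups of n = 68 each: d_min = (z_{α/2} + z_β)·√(2/n).
z-sum = 2.326 + 1.282 = 3.608.
d_min = 3.608 × √(2/68) = 3.608 × 0.1715 = 0.619.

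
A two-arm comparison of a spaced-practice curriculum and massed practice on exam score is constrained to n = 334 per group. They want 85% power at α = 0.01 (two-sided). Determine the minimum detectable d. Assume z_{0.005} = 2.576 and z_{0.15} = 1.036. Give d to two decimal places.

d_min ≈ 0.28

For two independent groups of n = 334 each: d_min = (z_{α/2} + z_β)·√(2/n).
z-sum = 2.576 + 1.036 = 3.612.
d_min = 3.612 × √(2/334) = 3.612 × 0.0774 = 0.280.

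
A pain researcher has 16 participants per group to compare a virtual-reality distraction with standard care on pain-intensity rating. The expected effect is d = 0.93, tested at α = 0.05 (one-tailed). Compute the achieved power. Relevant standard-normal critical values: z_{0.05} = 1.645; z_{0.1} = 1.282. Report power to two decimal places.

power ≈ 0.84

For two equal groups, power = Φ(d·√(n/2) − z_{α}).
d·√(n/2) = 0.93 × √(16/2) = 0.93 × 2.828 = 2.630.
z_β = 2.630 − 1.645 = 0.985.
Power = Φ(0.985) = 0.838.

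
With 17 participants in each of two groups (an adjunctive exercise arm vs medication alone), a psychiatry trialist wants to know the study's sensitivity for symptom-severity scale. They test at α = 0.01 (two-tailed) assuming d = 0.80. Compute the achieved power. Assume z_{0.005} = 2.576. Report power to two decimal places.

power ≈ 0.40

For two equal groups, power = Φ(d·√(n/2) − z_{α/2}).
d·√(n/2) = 0.80 × √(17/2) = 0.80 × 2.915 = 2.332.
z_β = 2.332 − 2.576 = -0.244.
Power = Φ(-0.244) = 0.404.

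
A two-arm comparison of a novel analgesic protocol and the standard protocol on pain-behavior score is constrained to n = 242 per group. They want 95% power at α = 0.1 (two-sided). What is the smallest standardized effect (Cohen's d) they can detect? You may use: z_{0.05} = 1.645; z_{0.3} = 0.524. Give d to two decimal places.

d_min ≈ 0.30

For two independent groups of n = 242 each: d_min = (z_{α/2} + z_β)·√(2/n).
z-sum = 1.645 + 1.645 = 3.290.
d_min = 3.290 × √(2/242) = 3.290 × 0.0909 = 0.299.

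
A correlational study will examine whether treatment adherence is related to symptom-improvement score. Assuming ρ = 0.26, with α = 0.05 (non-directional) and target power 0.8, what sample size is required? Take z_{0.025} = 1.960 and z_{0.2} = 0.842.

n = 114

Fisher's z: C = ½·ln((1+r)/(1−r)) = ½·ln(1.7027) = 0.2661.
n = ((z_{α/2} + z_β)/C)² + 3.
(1.960 + 0.842) / 0.2661 = 2.802 / 0.2661 = 10.530.
n = 10.530² + 3 = 110.88 + 3 = 113.9.
Round up.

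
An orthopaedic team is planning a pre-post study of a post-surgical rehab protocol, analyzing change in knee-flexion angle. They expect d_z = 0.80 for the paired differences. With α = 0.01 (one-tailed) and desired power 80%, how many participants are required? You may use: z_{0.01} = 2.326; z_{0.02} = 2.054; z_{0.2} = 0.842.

For a paired (one-sample on differences) test: n = ((z_{α} + z_β) / d)².
z_{α} + z_β = 2.326 + 0.842 = 3.168.
n = (3.168 / 0.80)² = 3.960² = 15.68.
Round up.

n = 16 pairs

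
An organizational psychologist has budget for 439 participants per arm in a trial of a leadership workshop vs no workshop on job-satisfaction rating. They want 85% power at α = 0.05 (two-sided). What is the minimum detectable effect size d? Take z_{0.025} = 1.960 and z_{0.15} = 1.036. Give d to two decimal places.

For two independent groups of n = 439 each: d_min = (z_{α/2} + z_β)·√(2/n).
z-sum = 1.960 + 1.036 = 2.996.
d_min = 2.996 × √(2/439) = 2.996 × 0.0675 = 0.202.

d_min ≈ 0.20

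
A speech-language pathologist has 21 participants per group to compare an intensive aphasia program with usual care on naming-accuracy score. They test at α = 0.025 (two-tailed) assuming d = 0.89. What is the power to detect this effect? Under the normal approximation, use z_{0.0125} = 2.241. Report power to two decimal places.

For two equal groups, power = Φ(d·√(n/2) − z_{α/2}).
d·√(n/2) = 0.89 × √(21/2) = 0.89 × 3.240 = 2.884.
z_β = 2.884 − 2.241 = 0.643.
Power = Φ(0.643) = 0.740.

power ≈ 0.74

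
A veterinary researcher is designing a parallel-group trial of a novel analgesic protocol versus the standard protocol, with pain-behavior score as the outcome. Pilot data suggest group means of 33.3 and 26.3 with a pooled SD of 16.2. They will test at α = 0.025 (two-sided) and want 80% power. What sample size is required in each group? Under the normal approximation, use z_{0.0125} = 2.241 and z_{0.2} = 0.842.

Cohen's d = |M₁ − M₂| / SD_pooled = |33.3 − 26.3| / 16.2 = 7.0 / 16.2 = 0.432.
For two independent groups with equal n: n = 2·((z_{α/2} + z_β) / d)².
z_{α/2} + z_β = 2.241 + 0.842 = 3.083.
n = 2 × (3.083 / 0.432)² = 2 × 7.137² = 2 × 50.93 = 101.9.
Round up to the next whole participant.

n = 102 per group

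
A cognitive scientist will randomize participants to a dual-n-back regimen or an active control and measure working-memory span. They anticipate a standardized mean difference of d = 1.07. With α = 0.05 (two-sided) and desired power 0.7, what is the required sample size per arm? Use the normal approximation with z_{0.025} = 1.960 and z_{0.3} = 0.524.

n = 11 per group

For two independent groups with equal n: n = 2·((z_{α/2} + z_β) / d)².
z_{α/2} + z_β = 1.960 + 0.524 = 2.484.
n = 2 × (2.484 / 1.07)² = 2 × 2.321² = 2 × 5.39 = 10.8.
Round up to the next whole participant.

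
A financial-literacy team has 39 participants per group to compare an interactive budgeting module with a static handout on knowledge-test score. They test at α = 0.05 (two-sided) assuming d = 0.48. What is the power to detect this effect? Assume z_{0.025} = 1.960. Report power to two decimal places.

For two equal groups, power = Φ(d·√(n/2) − z_{α/2}).
d·√(n/2) = 0.48 × √(39/2) = 0.48 × 4.416 = 2.120.
z_β = 2.120 − 1.960 = 0.160.
Power = Φ(0.160) = 0.563.

power ≈ 0.56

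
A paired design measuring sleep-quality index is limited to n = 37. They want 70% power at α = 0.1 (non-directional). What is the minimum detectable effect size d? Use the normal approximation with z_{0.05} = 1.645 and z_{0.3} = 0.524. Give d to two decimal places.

For a single sample (or paired design) of n = 37: d_min = (z_{α/2} + z_β)/√n.
z-sum = 1.645 + 0.524 = 2.169.
d_min = 2.169 / √37 = 2.169 / 6.083 = 0.357.

d_min ≈ 0.36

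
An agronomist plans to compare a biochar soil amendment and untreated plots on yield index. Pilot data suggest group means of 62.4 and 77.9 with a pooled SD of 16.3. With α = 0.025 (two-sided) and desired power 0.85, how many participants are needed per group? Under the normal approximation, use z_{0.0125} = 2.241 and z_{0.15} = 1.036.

Cohen's d = |M₁ − M₂| / SD_pooled = |62.4 − 77.9| / 16.3 = 15.5 / 16.3 = 0.951.
For two independent groups with equal n: n = 2·((z_{α/2} + z_β) / d)².
z_{α/2} + z_β = 2.241 + 1.036 = 3.277.
n = 2 × (3.277 / 0.951)² = 2 × 3.446² = 2 × 11.87 = 23.7.
Round up to the next whole participant.

n = 24 per group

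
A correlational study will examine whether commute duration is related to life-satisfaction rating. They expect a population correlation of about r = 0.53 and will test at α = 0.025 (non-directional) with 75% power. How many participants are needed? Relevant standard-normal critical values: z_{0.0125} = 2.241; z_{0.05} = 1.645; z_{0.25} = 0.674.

Fisher's z: C = ½·ln((1+r)/(1−r)) = ½·ln(3.2553) = 0.5901.
n = ((z_{α/2} + z_β)/C)² + 3.
(2.241 + 0.674) / 0.5901 = 2.915 / 0.5901 = 4.940.
n = 4.940² + 3 = 24.40 + 3 = 27.4.
Round up.

n = 28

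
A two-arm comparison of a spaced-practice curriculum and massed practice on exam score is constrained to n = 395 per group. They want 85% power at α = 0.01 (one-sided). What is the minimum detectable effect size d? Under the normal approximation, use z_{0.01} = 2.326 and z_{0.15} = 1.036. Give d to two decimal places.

For two independent groups of n = 395 each: d_min = (z_{α} + z_β)·√(2/n).
z-sum = 2.326 + 1.036 = 3.362.
d_min = 3.362 × √(2/395) = 3.362 × 0.0712 = 0.239.

d_min ≈ 0.24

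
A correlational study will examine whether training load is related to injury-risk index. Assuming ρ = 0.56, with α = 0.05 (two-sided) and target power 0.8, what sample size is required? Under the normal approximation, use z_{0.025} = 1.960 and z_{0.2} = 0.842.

Fisher's z: C = ½·ln((1+r)/(1−r)) = ½·ln(3.5455) = 0.6328.
n = ((z_{α/2} + z_β)/C)² + 3.
(1.960 + 0.842) / 0.6328 = 2.802 / 0.6328 = 4.428.
n = 4.428² + 3 = 19.61 + 3 = 22.6.
Round up.

n = 23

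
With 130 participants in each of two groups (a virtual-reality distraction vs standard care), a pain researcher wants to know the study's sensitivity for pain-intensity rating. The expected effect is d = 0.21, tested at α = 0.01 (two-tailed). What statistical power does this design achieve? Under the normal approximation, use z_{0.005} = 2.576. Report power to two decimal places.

power ≈ 0.19

For two equal groups, power = Φ(d·√(n/2) − z_{α/2}).
d·√(n/2) = 0.21 × √(130/2) = 0.21 × 8.062 = 1.693.
z_β = 1.693 − 2.576 = -0.883.
Power = Φ(-0.883) = 0.189.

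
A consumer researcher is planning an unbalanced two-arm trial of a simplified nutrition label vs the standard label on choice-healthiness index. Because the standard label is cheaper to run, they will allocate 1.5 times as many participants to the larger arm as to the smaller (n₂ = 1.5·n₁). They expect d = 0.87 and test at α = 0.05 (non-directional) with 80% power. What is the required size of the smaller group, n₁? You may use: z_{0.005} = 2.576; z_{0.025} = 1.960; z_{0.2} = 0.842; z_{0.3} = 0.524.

With allocation ratio k = n₂/n₁ = 1.5, Var(x̄₁−x̄₂) = σ²(1/n₁ + 1/(k·n₁)) = σ²·(k+1)/(k·n₁).
So n₁ = (1 + 1/k)·((z_{α/2} + z_β)/d)² = 1.667 × (2.802/0.87)².
n₁ = 1.667 × 10.37 = 17.3.
Round up: n₁ = 18, giving n₂ = 1.5 × 18 = 27.

n₁ = 18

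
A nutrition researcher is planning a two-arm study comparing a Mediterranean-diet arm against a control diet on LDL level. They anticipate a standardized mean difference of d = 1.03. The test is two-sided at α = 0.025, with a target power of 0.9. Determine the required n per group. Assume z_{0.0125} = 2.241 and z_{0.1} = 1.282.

For two independent groups with equal n: n = 2·((z_{α/2} + z_β) / d)².
z_{α/2} + z_β = 2.241 + 1.282 = 3.523.
n = 2 × (3.523 / 1.03)² = 2 × 3.420² = 2 × 11.70 = 23.4.
Round up to the next whole participant.

n = 24 per group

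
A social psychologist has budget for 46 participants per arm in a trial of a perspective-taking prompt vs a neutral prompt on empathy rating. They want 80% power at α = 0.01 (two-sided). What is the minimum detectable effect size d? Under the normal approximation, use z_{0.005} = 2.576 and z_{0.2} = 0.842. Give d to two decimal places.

d_min ≈ 0.71

For two independent groups of n = 46 each: d_min = (z_{α/2} + z_β)·√(2/n).
z-sum = 2.576 + 0.842 = 3.418.
d_min = 3.418 × √(2/46) = 3.418 × 0.2085 = 0.713.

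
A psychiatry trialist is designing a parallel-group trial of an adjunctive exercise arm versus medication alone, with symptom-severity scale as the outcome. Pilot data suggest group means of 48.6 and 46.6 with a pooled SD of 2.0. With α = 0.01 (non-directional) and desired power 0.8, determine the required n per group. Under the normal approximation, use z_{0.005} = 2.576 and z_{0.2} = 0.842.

Cohen's d = |M₁ − M₂| / SD_pooled = |48.6 − 46.6| / 2.0 = 2.0 / 2.0 = 1.000.
For two independent groups with equal n: n = 2·((z_{α/2} + z_β) / d)².
z_{α/2} + z_β = 2.576 + 0.842 = 3.418.
n = 2 × (3.418 / 1.000)² = 2 × 3.418² = 2 × 11.68 = 23.4.
Round up to the next whole participant.

n = 24 per group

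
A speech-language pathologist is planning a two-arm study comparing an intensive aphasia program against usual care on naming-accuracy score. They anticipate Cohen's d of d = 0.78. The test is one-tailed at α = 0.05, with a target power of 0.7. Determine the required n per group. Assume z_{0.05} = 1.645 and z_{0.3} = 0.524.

n = 16 per group

For two independent groups with equal n: n = 2·((z_{α} + z_β) / d)².
z_{α} + z_β = 1.645 + 0.524 = 2.169.
n = 2 × (2.169 / 0.78)² = 2 × 2.781² = 2 × 7.73 = 15.5.
Round up to the next whole participant.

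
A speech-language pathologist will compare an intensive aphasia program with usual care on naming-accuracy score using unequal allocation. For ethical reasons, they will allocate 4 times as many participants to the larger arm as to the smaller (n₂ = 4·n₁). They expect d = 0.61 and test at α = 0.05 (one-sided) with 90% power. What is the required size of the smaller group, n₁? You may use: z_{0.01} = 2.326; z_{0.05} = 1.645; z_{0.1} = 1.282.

n₁ = 29

With allocation ratio k = n₂/n₁ = 4, Var(x̄₁−x̄₂) = σ²(1/n₁ + 1/(k·n₁)) = σ²·(k+1)/(k·n₁).
So n₁ = (1 + 1/k)·((z_{α} + z_β)/d)² = 1.250 × (2.927/0.61)².
n₁ = 1.250 × 23.02 = 28.8.
Round up: n₁ = 29, giving n₂ = 4 × 29 = 116.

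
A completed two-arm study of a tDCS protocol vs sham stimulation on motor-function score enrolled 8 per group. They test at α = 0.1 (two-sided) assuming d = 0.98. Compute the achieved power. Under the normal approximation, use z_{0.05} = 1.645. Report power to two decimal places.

For two equal groups, power = Φ(d·√(n/2) − z_{α/2}).
d·√(n/2) = 0.98 × √(8/2) = 0.98 × 2.000 = 1.960.
z_β = 1.960 − 1.645 = 0.315.
Power = Φ(0.315) = 0.624.

power ≈ 0.62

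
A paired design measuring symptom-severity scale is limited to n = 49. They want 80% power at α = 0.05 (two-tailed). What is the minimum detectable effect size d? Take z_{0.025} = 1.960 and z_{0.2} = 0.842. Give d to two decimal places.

d_min ≈ 0.40

For a single sample (or paired design) of n = 49: d_min = (z_{α/2} + z_β)/√n.
z-sum = 1.960 + 0.842 = 2.802.
d_min = 2.802 / √49 = 2.802 / 7.000 = 0.400.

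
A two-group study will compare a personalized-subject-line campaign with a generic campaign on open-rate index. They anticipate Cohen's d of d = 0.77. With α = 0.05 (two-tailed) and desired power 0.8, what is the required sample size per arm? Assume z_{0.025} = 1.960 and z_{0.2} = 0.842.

n = 27 per group

For two independent groups with equal n: n = 2·((z_{α/2} + z_β) / d)².
z_{α/2} + z_β = 1.960 + 0.842 = 2.802.
n = 2 × (2.802 / 0.77)² = 2 × 3.639² = 2 × 13.24 = 26.5.
Round up to the next whole participant.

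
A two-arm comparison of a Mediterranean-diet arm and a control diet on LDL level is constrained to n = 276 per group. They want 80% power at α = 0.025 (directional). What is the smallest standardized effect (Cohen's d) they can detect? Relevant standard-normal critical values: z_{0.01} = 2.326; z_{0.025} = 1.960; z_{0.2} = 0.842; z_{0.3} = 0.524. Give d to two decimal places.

For two independent groups of n = 276 each: d_min = (z_{α} + z_β)·√(2/n).
z-sum = 1.960 + 0.842 = 2.802.
d_min = 2.802 × √(2/276) = 2.802 × 0.0851 = 0.239.

d_min ≈ 0.24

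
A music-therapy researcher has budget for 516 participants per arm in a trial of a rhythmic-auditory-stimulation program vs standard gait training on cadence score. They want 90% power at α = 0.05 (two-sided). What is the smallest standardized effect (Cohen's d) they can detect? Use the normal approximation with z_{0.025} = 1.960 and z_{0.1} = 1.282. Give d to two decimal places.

For two independent groups of n = 516 each: d_min = (z_{α/2} + z_β)·√(2/n).
z-sum = 1.960 + 1.282 = 3.242.
d_min = 3.242 × √(2/516) = 3.242 × 0.0623 = 0.202.

d_min ≈ 0.20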